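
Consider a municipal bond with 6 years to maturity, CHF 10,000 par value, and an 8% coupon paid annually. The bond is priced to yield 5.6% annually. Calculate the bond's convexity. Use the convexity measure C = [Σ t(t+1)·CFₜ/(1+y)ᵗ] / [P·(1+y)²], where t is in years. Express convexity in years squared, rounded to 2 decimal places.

29.82

With y = 0.056:
  t   CF        PV=CF/(1+0.056)^t    t·PV        t(t+1)·PV
  1       800.00       757.5758       757.5758       1,515.1515
  2       800.00       717.4013     1,434.8026       4,304.4077
  3       800.00       679.3573     2,038.0718       8,152.2873
  4       800.00       643.3308     2,573.3230      12,866.6151
  5       800.00       609.2147     3,046.0737      18,276.4419
  6    10,800.00     7,788.2565    46,729.5390     327,106.7731
  Σ                 11,195.1363    56,579.3858     372,221.6767
P = 11,195.1363.
Convexity = Σ t(t+1)·PV / [P·(1+y)²] = 372,221.6767 / (11,195.1363 × 1.115136) = 29.81566.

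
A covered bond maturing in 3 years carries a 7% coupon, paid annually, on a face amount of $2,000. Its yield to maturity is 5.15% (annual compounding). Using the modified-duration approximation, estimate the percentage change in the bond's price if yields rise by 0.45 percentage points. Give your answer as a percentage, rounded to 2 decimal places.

Periodic yield y = 0.0515. Modified duration first:
  t   CF        PV=CF/(1+0.0515)^t    t·PV
  1       140.00       133.1431       133.1431
  2       140.00       126.6221       253.2442
  3     2,140.00     1,840.7124     5,522.1373
  Σ                  2,100.4776     5,908.5246
P = 2,100.4776; D_Mac = 2.81294 yrs; D_mod = 2.81294/(1+0.0515) = 2.67517 yrs.
ΔP/P ≈ -D_mod · Δy = -2.67517 × (+0.0045) = -0.012038 = -1.2038%.

-1.20%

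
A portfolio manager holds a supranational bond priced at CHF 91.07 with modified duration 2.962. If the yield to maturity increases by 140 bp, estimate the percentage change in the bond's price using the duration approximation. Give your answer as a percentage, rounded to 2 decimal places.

Duration approximation: ΔP/P ≈ -D_mod · Δy = -2.962 × (+0.014) = -0.041468.
As a percentage: -4.1468%.

-4.15%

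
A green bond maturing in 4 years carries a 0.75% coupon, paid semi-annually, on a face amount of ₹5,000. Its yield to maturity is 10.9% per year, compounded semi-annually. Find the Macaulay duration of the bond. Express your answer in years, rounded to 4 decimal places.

3.9337 years

Periodic yield y = 0.0545. Discount each cash flow and weight by its period:
  t   CF        PV=CF/(1+0.0545)^t    t·PV
  1        18.75        17.7809        17.7809
  2        18.75        16.8620        33.7239
  3        18.75        15.9905        47.9714
  4        18.75        15.1640        60.6562
  5        18.75        14.3803        71.9016
  6        18.75        13.6371        81.8226
  7        18.75        12.9323        90.5260
  8     5,018.75     3,282.6372    26,261.0978
  Σ                  3,389.3843    26,665.4804
Price P = Σ PV = 3,389.3843.
Macaulay duration = Σ(t·PV) / P = 26,665.4804 / 3,389.3843 = 7.86735 half-year periods.
In years: 7.86735 / 2 = 3.93368 years.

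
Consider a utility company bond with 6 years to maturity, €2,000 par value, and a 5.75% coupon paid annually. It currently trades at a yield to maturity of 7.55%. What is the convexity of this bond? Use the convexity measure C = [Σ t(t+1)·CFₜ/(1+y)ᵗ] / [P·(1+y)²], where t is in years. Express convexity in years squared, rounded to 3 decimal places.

With y = 0.0755:
  t   CF        PV=CF/(1+0.0755)^t    t·PV        t(t+1)·PV
  1       115.00       106.9270       106.9270         213.8540
  2       115.00        99.4207       198.8415         596.5245
  3       115.00        92.4414       277.3243       1,109.2970
  4       115.00        85.9520       343.8082       1,719.0408
  5       115.00        79.9182       399.5911       2,397.5464
  6     2,115.00     1,366.6203     8,199.7221      57,398.0547
  Σ                  1,831.2798     9,526.2141      63,434.3174
P = 1,831.2798.
Convexity = Σ t(t+1)·PV / [P·(1+y)²] = 63,434.3174 / (1,831.2798 × 1.156700) = 29.94668.

29.947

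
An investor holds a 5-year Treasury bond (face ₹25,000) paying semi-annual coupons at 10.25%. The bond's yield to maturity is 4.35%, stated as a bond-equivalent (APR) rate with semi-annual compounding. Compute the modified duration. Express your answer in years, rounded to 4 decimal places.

Periodic yield y = 0.02175. First find Macaulay duration:
  t   CF        PV=CF/(1+0.02175)^t    t·PV
  1     1,281.25     1,253.9760     1,253.9760
  2     1,281.25     1,227.2826     2,454.5652
  3     1,281.25     1,201.1574     3,603.4723
  4     1,281.25     1,175.5884     4,702.3536
  5     1,281.25     1,150.5636     5,752.8182
  6     1,281.25     1,126.0716     6,756.4295
  7     1,281.25     1,102.1009     7,714.7062
  8     1,281.25     1,078.6405     8,629.1237
  9     1,281.25     1,055.6794     9,501.1149
  10   26,281.25    21,193.3472   211,933.4723
  Σ                 31,564.4077   262,302.0321
P = 31,564.4077; Macaulay duration = 262,302.0321 / 31,564.4077 = 8.31006 half-year periods = 4.15503 years.
Modified duration = D_Mac / (1 + y) = 4.15503 / 1.02175 = 4.06658 years.

4.0666 years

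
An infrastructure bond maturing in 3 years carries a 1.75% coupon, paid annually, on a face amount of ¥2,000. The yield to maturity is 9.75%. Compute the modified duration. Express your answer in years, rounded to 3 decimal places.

Periodic yield y = 0.0975. First find Macaulay duration:
  t   CF        PV=CF/(1+0.0975)^t    t·PV
  1        35.00        31.8907        31.8907
  2        35.00        29.0575        58.1151
  3     2,035.00     1,539.3977     4,618.1930
  Σ                  1,600.3459     4,708.1988
P = 1,600.3459; Macaulay duration = 4,708.1988 / 1,600.3459 = 2.94199 years.
Modified duration = D_Mac / (1 + y) = 2.94199 / 1.0975 = 2.68063 years.

2.681 years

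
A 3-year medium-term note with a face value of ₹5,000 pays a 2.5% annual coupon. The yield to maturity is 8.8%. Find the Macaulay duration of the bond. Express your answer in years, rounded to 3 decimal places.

Periodic yield y = 0.088. Discount each cash flow and weight by its year:
  t   CF        PV=CF/(1+0.088)^t    t·PV
  1       125.00       114.8897       114.8897
  2       125.00       105.5972       211.1943
  3     5,125.00     3,979.3046    11,937.9138
  Σ                  4,199.7915    12,263.9978
Price P = Σ PV = 4,199.7915.
Macaulay duration = Σ(t·PV) / P = 12,263.9978 / 4,199.7915 = 2.92014 years.

2.920 years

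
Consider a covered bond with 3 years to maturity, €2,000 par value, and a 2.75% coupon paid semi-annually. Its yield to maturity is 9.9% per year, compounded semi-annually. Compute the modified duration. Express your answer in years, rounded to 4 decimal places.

Periodic yield y = 0.0495. First find Macaulay duration:
  t   CF        PV=CF/(1+0.0495)^t    t·PV
  1        27.50        26.2030        26.2030
  2        27.50        24.9671        49.9342
  3        27.50        23.7895        71.3685
  4        27.50        22.6675        90.6699
  5        27.50        21.5983       107.9917
  6     2,027.50     1,517.2816     9,103.6899
  Σ                  1,636.5070     9,449.8571
P = 1,636.5070; Macaulay duration = 9,449.8571 / 1,636.5070 = 5.77441 half-year periods = 2.88720 years.
Modified duration = D_Mac / (1 + y) = 2.88720 / 1.0495 = 2.75103 years.

2.7510 years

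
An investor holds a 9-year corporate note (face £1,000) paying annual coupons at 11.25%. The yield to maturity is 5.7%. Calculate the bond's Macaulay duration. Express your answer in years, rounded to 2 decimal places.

Periodic yield y = 0.057. Discount each cash flow and weight by its year:
  t   CF        PV=CF/(1+0.057)^t    t·PV
  1       112.50       106.4333       106.4333
  2       112.50       100.6938       201.3875
  3       112.50        95.2637       285.7912
  4       112.50        90.1265       360.5061
  5       112.50        85.2663       426.3317
  6       112.50        80.6682       484.0095
  7       112.50        76.3181       534.2268
  8       112.50        72.2026       577.6205
  9     1,112.50       675.4997     6,079.4969
  Σ                  1,382.4722     9,055.8034
Price P = Σ PV = 1,382.4722.
Macaulay duration = Σ(t·PV) / P = 9,055.8034 / 1,382.4722 = 6.55044 years.

6.55 years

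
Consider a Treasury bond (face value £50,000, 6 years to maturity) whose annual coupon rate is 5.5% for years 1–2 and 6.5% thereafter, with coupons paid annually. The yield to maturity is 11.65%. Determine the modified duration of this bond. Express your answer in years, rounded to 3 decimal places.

4.577 years

Periodic yield y = 0.1165. First find Macaulay duration:
  t   CF        PV=CF/(1+0.1165)^t    t·PV
  1     2,750.00     2,463.0542     2,463.0542
  2     2,750.00     2,206.0494     4,412.0989
  3     3,250.00     2,335.1091     7,005.3273
  4     3,250.00     2,091.4546     8,365.8186
  5     3,250.00     1,873.2240     9,366.1202
  6    53,250.00    27,489.5258   164,937.1546
  Σ                 38,458.4172   196,549.5738
P = 38,458.4172; Macaulay duration = 196,549.5738 / 38,458.4172 = 5.11070 years.
Modified duration = D_Mac / (1 + y) = 5.11070 / 1.1165 = 4.57743 years.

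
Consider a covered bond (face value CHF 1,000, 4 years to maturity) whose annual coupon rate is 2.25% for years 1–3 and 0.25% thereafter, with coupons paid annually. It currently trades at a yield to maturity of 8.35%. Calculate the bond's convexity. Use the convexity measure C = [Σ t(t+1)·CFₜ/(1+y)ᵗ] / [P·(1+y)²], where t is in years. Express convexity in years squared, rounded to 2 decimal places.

16.19

With y = 0.0835:
  t   CF        PV=CF/(1+0.0835)^t    t·PV        t(t+1)·PV
  1        22.50        20.7660        20.7660          41.5321
  2        22.50        19.1657        38.3314         114.9942
  3        22.50        17.6887        53.0661         212.2643
  4     1,002.50       727.3923     2,909.5693      14,547.8466
  Σ                    785.0128     3,021.7328      14,916.6372
P = 785.0128.
Convexity = Σ t(t+1)·PV / [P·(1+y)²] = 14,916.6372 / (785.0128 × 1.173972) = 16.18588.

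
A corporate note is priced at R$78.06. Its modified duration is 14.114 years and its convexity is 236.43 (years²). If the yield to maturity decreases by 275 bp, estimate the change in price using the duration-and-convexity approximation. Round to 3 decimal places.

+R$37.276

Duration effect: -D_mod·Δy = -14.114 × (-0.0275) = +0.388135
Convexity effect: ½·C·(Δy)² = 0.5 × 236.43 × (-0.0275)² = +0.08940009375
ΔP/P ≈ +0.388135 + 0.08940009375 = +0.47753509375
ΔP ≈ 78.06 × (+0.47753509375) = +37.276389418125.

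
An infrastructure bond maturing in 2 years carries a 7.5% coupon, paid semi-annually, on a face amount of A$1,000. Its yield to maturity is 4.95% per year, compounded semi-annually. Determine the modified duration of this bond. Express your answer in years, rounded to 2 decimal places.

1.85 years

Periodic yield y = 0.02475. First find Macaulay duration:
  t   CF        PV=CF/(1+0.02475)^t    t·PV
  1        37.50        36.5943        36.5943
  2        37.50        35.7105        71.4209
  3        37.50        34.8480       104.5439
  4     1,037.50       940.8414     3,763.3654
  Σ                  1,047.9941     3,975.9245
P = 1,047.9941; Macaulay duration = 3,975.9245 / 1,047.9941 = 3.79384 half-year periods = 1.89692 years.
Modified duration = D_Mac / (1 + y) = 1.89692 / 1.02475 = 1.85111 years.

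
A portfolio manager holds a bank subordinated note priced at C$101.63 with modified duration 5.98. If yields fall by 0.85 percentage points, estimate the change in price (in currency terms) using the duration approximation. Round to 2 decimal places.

Duration approximation: ΔP/P ≈ -D_mod · Δy = -5.98 × (-0.0085) = +0.050830.
ΔP ≈ 101.63 × (+0.050830) = +5.1658529.

+C$5.17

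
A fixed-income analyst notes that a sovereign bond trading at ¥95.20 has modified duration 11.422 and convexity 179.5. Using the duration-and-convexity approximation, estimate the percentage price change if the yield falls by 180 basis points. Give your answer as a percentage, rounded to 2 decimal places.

Duration effect: -D_mod·Δy = -11.422 × (-0.018) = +0.205596
Convexity effect: ½·C·(Δy)² = 0.5 × 179.5 × (-0.018)² = +0.0290790
ΔP/P ≈ +0.205596 + 0.0290790 = +0.234675
= +23.4675%.

+23.47%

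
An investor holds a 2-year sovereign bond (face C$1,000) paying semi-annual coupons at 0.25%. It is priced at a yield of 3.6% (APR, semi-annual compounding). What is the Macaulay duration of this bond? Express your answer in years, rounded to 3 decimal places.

Periodic yield y = 0.018. Discount each cash flow and weight by its period:
  t   CF        PV=CF/(1+0.018)^t    t·PV
  1         1.25         1.2279         1.2279
  2         1.25         1.2062         2.4124
  3         1.25         1.1849         3.5546
  4     1,001.25       932.2908     3,729.1634
  Σ                    935.9098     3,736.3582
Price P = Σ PV = 935.9098.
Macaulay duration = Σ(t·PV) / P = 3,736.3582 / 935.9098 = 3.99222 half-year periods.
In years: 3.99222 / 2 = 1.99611 years.

1.996 years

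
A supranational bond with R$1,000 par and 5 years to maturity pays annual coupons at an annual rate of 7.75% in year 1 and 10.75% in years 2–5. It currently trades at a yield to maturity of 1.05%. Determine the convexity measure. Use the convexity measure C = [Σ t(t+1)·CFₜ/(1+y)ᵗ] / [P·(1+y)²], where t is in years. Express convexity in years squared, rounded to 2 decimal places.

With y = 0.0105:
  t   CF        PV=CF/(1+0.0105)^t    t·PV        t(t+1)·PV
  1        77.50        76.6947        76.6947         153.3894
  2       107.50       105.2776       210.5551         631.6654
  3       107.50       104.1836       312.5509       1,250.2036
  4       107.50       103.1011       412.4043       2,062.0215
  5     1,107.50     1,051.1438     5,255.7192      31,534.3149
  Σ                  1,440.4008     6,267.9242      35,631.5948
P = 1,440.4008.
Convexity = Σ t(t+1)·PV / [P·(1+y)²] = 35,631.5948 / (1,440.4008 × 1.021110) = 24.22586.

24.23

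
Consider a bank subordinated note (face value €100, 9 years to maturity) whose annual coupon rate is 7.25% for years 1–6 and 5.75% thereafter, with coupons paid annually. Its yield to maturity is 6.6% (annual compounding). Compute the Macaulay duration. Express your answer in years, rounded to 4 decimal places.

6.9357 years

Periodic yield y = 0.066. Discount each cash flow and weight by its year:
  t   CF        PV=CF/(1+0.066)^t    t·PV
  1         7.25         6.8011         6.8011
  2         7.25         6.3800        12.7601
  3         7.25         5.9850        17.9551
  4         7.25         5.6145        22.4579
  5         7.25         5.2669        26.3343
  6         7.25         4.9408        29.6446
  7         5.75         3.6759        25.7315
  8         5.75         3.4483        27.5867
  9       105.75        59.4930       535.4366
  Σ                    101.6055       704.7080
Price P = Σ PV = 101.6055.
Macaulay duration = Σ(t·PV) / P = 704.7080 / 101.6055 = 6.93572 years.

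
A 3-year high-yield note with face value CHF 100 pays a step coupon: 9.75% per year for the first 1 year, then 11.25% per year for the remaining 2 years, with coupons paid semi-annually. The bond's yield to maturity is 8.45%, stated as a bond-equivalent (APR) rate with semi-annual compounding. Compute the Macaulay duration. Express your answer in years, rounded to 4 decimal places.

2.6678 years

Periodic yield y = 0.04225. Discount each cash flow and weight by its period:
  t   CF        PV=CF/(1+0.04225)^t    t·PV
  1        4.875         4.6774         4.6774
  2        4.875         4.4878         8.9755
  3        5.625         4.9683        14.9049
  4        5.625         4.7669        19.0676
  5        5.625         4.5737        22.8683
  6      105.625        82.4015       494.4092
  Σ                    105.8755       564.9028
Price P = Σ PV = 105.8755.
Macaulay duration = Σ(t·PV) / P = 564.9028 / 105.8755 = 5.33554 half-year periods.
In years: 5.33554 / 2 = 2.66777 years.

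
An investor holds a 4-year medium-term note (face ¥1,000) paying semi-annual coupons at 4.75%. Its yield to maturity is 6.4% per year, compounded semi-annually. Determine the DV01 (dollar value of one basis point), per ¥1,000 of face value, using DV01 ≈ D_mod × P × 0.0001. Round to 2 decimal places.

Periodic yield y = 0.032.
  t   CF        PV=CF/(1+0.032)^t    t·PV
  1        23.75        23.0136        23.0136
  2        23.75        22.3000        44.5999
  3        23.75        21.6085        64.8255
  4        23.75        20.9385        83.7539
  5        23.75        20.2892       101.4460
  6        23.75        19.6601       117.9605
  7        23.75        19.0505       133.3533
  8     1,023.75       795.7128     6,365.7023
  Σ                    942.5730     6,934.6550
P = 942.5730; D_Mac = 7.35715 half-year periods = 3.67858 yrs; D_mod = 3.56451 yrs.
DV01 ≈ 3.56451 × 942.5730 × 0.0001 = 0.335981.

¥0.34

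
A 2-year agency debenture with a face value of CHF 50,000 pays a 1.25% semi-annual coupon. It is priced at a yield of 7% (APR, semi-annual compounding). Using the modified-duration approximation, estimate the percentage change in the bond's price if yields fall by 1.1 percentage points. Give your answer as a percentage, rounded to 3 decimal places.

Periodic yield y = 0.035. Modified duration first:
  t   CF        PV=CF/(1+0.035)^t    t·PV
  1       312.50       301.9324       301.9324
  2       312.50       291.7221       583.4442
  3       312.50       281.8571       845.5713
  4    50,312.50    43,844.4371   175,377.7483
  Σ                 44,719.9486   177,108.6962
P = 44,719.9486; D_Mac = 3.96040 half-year periods = 1.98020 yrs; D_mod = 1.98020/(1+0.035) = 1.91323 yrs.
ΔP/P ≈ -D_mod · Δy = -1.91323 × (-0.011) = +0.021046 = +2.1046%.

+2.105%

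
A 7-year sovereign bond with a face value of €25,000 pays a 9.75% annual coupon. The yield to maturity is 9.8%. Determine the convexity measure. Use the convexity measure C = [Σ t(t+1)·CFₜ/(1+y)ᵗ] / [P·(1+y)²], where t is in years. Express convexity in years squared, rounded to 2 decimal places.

32.43

With y = 0.098:
  t   CF        PV=CF/(1+0.098)^t    t·PV        t(t+1)·PV
  1     2,437.50     2,219.9454     2,219.9454       4,439.8907
  2     2,437.50     2,021.8082     4,043.6163      12,130.8489
  3     2,437.50     1,841.3553     5,524.0660      22,096.2640
  4     2,437.50     1,677.0085     6,708.0340      33,540.1700
  5     2,437.50     1,527.3301     7,636.6507      45,819.9044
  6     2,437.50     1,391.0111     8,346.0664      58,422.4646
  7    27,437.50    14,260.2834    99,821.9839     798,575.8709
  Σ                 24,938.7420   134,300.3626     975,025.4136
P = 24,938.7420.
Convexity = Σ t(t+1)·PV / [P·(1+y)²] = 975,025.4136 / (24,938.7420 × 1.205604) = 32.42924.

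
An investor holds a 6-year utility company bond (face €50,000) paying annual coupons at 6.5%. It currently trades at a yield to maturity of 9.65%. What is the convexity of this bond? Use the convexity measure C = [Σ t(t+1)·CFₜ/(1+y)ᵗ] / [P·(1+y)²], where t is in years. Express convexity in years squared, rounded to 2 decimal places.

27.91

With y = 0.0965:
  t   CF        PV=CF/(1+0.0965)^t    t·PV        t(t+1)·PV
  1     3,250.00     2,963.9763     2,963.9763       5,927.9526
  2     3,250.00     2,703.1247     5,406.2495      16,218.7485
  3     3,250.00     2,465.2301     7,395.6902      29,582.7606
  4     3,250.00     2,248.2718     8,993.0873      44,965.4364
  5     3,250.00     2,050.4075    10,252.0375      61,512.2249
  6    53,250.00    30,638.5209   183,831.1256   1,286,817.8792
  Σ                 43,069.5313   218,842.1663   1,445,025.0022
P = 43,069.5313.
Convexity = Σ t(t+1)·PV / [P·(1+y)²] = 1,445,025.0022 / (43,069.5313 × 1.202312) = 27.90538.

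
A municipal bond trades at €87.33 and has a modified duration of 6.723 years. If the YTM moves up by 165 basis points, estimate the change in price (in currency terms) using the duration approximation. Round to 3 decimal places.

Duration approximation: ΔP/P ≈ -D_mod · Δy = -6.723 × (+0.0165) = -0.1109295.
ΔP ≈ 87.33 × (-0.1109295) = -9.687473235.

-€9.687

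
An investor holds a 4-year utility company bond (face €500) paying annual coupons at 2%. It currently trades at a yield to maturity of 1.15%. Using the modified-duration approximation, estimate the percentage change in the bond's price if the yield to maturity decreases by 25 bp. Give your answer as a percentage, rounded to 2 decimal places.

+0.96%

Periodic yield y = 0.0115. Modified duration first:
  t   CF        PV=CF/(1+0.0115)^t    t·PV
  1        10.00         9.8863         9.8863
  2        10.00         9.7739        19.5478
  3        10.00         9.6628        28.9884
  4       510.00       487.1993     1,948.7971
  Σ                    516.5223     2,007.2196
P = 516.5223; D_Mac = 3.88603 yrs; D_mod = 3.88603/(1+0.0115) = 3.84185 yrs.
ΔP/P ≈ -D_mod · Δy = -3.84185 × (-0.0025) = +0.009605 = +0.9605%.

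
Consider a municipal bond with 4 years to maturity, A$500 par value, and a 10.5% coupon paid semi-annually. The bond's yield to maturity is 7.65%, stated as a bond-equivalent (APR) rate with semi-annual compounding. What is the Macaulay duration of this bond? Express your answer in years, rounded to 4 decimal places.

Periodic yield y = 0.03825. Discount each cash flow and weight by its period:
  t   CF        PV=CF/(1+0.03825)^t    t·PV
  1        26.25        25.2829        25.2829
  2        26.25        24.3515        48.7030
  3        26.25        23.4544        70.3631
  4        26.25        22.5903        90.3611
  5        26.25        21.7580       108.7902
  6        26.25        20.9564       125.7387
  7        26.25        20.1844       141.2908
  8       526.25       389.7414     3,117.9316
  Σ                    548.3194     3,728.4612
Price P = Σ PV = 548.3194.
Macaulay duration = Σ(t·PV) / P = 3,728.4612 / 548.3194 = 6.79980 half-year periods.
In years: 6.79980 / 2 = 3.39990 years.

3.3999 years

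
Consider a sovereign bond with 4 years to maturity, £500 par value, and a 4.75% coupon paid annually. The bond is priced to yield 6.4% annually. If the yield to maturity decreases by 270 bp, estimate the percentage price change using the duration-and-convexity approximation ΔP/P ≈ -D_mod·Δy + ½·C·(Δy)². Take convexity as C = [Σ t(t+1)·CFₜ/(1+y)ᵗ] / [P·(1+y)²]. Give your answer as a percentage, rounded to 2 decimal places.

With y = 0.064:
  t   CF        PV=CF/(1+0.064)^t    t·PV        t(t+1)·PV
  1        23.75        22.3214        22.3214          44.6429
  2        23.75        20.9788        41.9576         125.8727
  3        23.75        19.7169        59.1507         236.6029
  4       523.75       408.6557     1,634.6227       8,173.1133
  Σ                    471.6728     1,758.0524       8,580.2317
P = 471.6728; D_Mac = 3.72727 yrs; D_mod = 3.50307 yrs; C = 16.06849.
Duration effect: -3.50307 × (-0.027) = +0.094583
Convexity effect: 0.5 × 16.06849 × (-0.027)² = +0.0058570
ΔP/P ≈ +0.094583 + 0.0058570 = +0.100440 = +10.0440%.

+10.04%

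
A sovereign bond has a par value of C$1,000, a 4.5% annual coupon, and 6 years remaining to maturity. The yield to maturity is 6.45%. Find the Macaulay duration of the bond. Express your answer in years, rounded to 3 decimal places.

Periodic yield y = 0.0645. Discount each cash flow and weight by its year:
  t   CF        PV=CF/(1+0.0645)^t    t·PV
  1        45.00        42.2734        42.2734
  2        45.00        39.7119        79.4239
  3        45.00        37.3057       111.9172
  4        45.00        35.0453       140.1812
  5        45.00        32.9218       164.6092
  6     1,045.00       718.1949     4,309.1692
  Σ                    905.4531     4,847.5741
Price P = Σ PV = 905.4531.
Macaulay duration = Σ(t·PV) / P = 4,847.5741 / 905.4531 = 5.35376 years.

5.354 years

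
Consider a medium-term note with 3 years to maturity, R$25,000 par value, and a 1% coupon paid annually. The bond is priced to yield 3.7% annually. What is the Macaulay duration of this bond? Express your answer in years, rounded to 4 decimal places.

2.9691 years

Periodic yield y = 0.037. Discount each cash flow and weight by its year:
  t   CF        PV=CF/(1+0.037)^t    t·PV
  1       250.00       241.0800       241.0800
  2       250.00       232.4783       464.9567
  3    25,250.00    22,642.5384    67,927.6153
  Σ                 23,116.0968    68,633.6520
Price P = Σ PV = 23,116.0968.
Macaulay duration = Σ(t·PV) / P = 68,633.6520 / 23,116.0968 = 2.96908 years.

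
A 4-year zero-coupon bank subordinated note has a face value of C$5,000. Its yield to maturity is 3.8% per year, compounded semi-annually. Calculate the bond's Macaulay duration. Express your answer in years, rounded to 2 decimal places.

A zero-coupon bond has a single cash flow at maturity, so its Macaulay duration equals its maturity: 4 years.
(Equivalently: 8 semi-annual periods ÷ 2 = 4 years.)

4.00 years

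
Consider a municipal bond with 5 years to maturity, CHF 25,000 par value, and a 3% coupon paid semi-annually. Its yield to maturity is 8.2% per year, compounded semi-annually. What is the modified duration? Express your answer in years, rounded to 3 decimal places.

4.448 years

Periodic yield y = 0.041. First find Macaulay duration:
  t   CF        PV=CF/(1+0.041)^t    t·PV
  1       375.00       360.2305       360.2305
  2       375.00       346.0428       692.0856
  3       375.00       332.4138       997.2415
  4       375.00       319.3216     1,277.2866
  5       375.00       306.7451     1,533.7255
  6       375.00       294.6639     1,767.9832
  7       375.00       283.0585     1,981.4093
  8       375.00       271.9102     2,175.2813
  9       375.00       261.2009     2,350.8083
  10   25,375.00    16,978.4780   169,784.7798
  Σ                 19,754.0653   182,920.8315
P = 19,754.0653; Macaulay duration = 182,920.8315 / 19,754.0653 = 9.25991 half-year periods = 4.62995 years.
Modified duration = D_Mac / (1 + y) = 4.62995 / 1.041 = 4.44760 years.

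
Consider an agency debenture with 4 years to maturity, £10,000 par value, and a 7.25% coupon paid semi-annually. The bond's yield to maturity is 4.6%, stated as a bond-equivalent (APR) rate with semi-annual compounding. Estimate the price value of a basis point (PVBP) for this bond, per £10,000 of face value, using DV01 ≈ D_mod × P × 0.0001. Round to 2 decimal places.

£3.82

Periodic yield y = 0.023.
  t   CF        PV=CF/(1+0.023)^t    t·PV
  1       362.50       354.3500       354.3500
  2       362.50       346.3831       692.7663
  3       362.50       338.5954     1,015.7863
  4       362.50       330.9828     1,323.9314
  5       362.50       323.5414     1,617.7069
  6       362.50       316.2672     1,897.6034
  7       362.50       309.1566     2,164.0965
  8    10,362.50     8,638.9204    69,111.3634
  Σ                 10,958.1971    78,177.6042
P = 10,958.1971; D_Mac = 7.13417 half-year periods = 3.56708 yrs; D_mod = 3.48688 yrs.
DV01 ≈ 3.48688 × 10,958.1971 × 0.0001 = 3.820997.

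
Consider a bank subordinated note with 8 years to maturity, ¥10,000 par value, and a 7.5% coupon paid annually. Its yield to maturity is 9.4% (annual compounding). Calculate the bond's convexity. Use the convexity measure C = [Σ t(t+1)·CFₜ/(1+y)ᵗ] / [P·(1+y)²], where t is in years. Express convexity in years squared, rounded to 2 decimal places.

42.40

With y = 0.094:
  t   CF        PV=CF/(1+0.094)^t    t·PV        t(t+1)·PV
  1       750.00       685.5576       685.5576       1,371.1152
  2       750.00       626.6523     1,253.3045       3,759.9136
  3       750.00       572.8083     1,718.4249       6,873.6995
  4       750.00       523.5908     2,094.3630      10,471.8152
  5       750.00       478.6022     2,393.0108      14,358.0648
  6       750.00       437.4791     2,624.8747      18,374.1231
  7       750.00       399.8895     2,799.2266      22,393.8124
  8    10,750.00     5,239.2592    41,914.0739     377,226.6655
  Σ                  8,963.8389    55,482.8361     454,829.2094
P = 8,963.8389.
Convexity = Σ t(t+1)·PV / [P·(1+y)²] = 454,829.2094 / (8,963.8389 × 1.196836) = 42.39549.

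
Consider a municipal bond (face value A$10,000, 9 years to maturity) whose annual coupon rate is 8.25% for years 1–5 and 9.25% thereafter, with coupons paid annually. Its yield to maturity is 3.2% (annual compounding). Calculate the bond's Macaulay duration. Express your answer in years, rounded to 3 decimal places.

7.081 years

Periodic yield y = 0.032. Discount each cash flow and weight by its year:
  t   CF        PV=CF/(1+0.032)^t    t·PV
  1       825.00       799.4186       799.4186
  2       825.00       774.6304     1,549.2609
  3       825.00       750.6109     2,251.8326
  4       825.00       727.3361     2,909.3445
  5       825.00       704.7831     3,523.9153
  6       925.00       765.7086     4,594.2519
  7       925.00       741.9657     5,193.7602
  8       925.00       718.9590     5,751.6724
  9    10,925.00     8,228.1873    74,053.6859
  Σ                 14,211.5999   100,627.1422
Price P = Σ PV = 14,211.5999.
Macaulay duration = Σ(t·PV) / P = 100,627.1422 / 14,211.5999 = 7.08063 years.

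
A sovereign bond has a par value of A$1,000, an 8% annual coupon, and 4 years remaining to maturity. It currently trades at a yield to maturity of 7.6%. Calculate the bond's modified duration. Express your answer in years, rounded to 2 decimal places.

3.33 years

Periodic yield y = 0.076. First find Macaulay duration:
  t   CF        PV=CF/(1+0.076)^t    t·PV
  1        80.00        74.3494        74.3494
  2        80.00        69.0980       138.1960
  3        80.00        64.2175       192.6524
  4     1,080.00       805.7024     3,222.8097
  Σ                  1,013.3673     3,628.0075
P = 1,013.3673; Macaulay duration = 3,628.0075 / 1,013.3673 = 3.58015 years.
Modified duration = D_Mac / (1 + y) = 3.58015 / 1.076 = 3.32728 years.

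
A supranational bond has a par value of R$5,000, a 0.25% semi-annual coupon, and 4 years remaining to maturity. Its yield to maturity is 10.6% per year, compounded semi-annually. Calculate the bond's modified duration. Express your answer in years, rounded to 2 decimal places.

3.78 years

Periodic yield y = 0.053. First find Macaulay duration:
  t   CF        PV=CF/(1+0.053)^t    t·PV
  1         6.25         5.9354         5.9354
  2         6.25         5.6367        11.2734
  3         6.25         5.3530        16.0589
  4         6.25         5.0835        20.3342
  5         6.25         4.8277        24.1384
  6         6.25         4.5847        27.5081
  7         6.25         4.3539        30.4775
  8     5,006.25     3,311.9637    26,495.7093
  Σ                  3,347.7386    26,631.4352
P = 3,347.7386; Macaulay duration = 26,631.4352 / 3,347.7386 = 7.95505 half-year periods = 3.97753 years.
Modified duration = D_Mac / (1 + y) = 3.97753 / 1.053 = 3.77733 years.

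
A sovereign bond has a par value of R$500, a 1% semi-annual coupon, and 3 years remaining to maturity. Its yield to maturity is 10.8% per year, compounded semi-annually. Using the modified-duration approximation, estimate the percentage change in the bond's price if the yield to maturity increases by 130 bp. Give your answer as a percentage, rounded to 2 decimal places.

-3.65%

Periodic yield y = 0.054. Modified duration first:
  t   CF        PV=CF/(1+0.054)^t    t·PV
  1         2.50         2.3719         2.3719
  2         2.50         2.2504         4.5008
  3         2.50         2.1351         6.4053
  4         2.50         2.0257         8.1028
  5         2.50         1.9219         9.6096
  6       502.50       366.5155     2,199.0933
  Σ                    377.2206     2,230.0838
P = 377.2206; D_Mac = 5.91188 half-year periods = 2.95594 yrs; D_mod = 2.95594/(1+0.054) = 2.80450 yrs.
ΔP/P ≈ -D_mod · Δy = -2.80450 × (+0.013) = -0.036458 = -3.6458%.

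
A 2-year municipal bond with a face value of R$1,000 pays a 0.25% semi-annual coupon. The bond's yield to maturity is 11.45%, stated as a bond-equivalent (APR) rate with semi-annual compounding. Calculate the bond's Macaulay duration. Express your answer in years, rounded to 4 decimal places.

Periodic yield y = 0.05725. Discount each cash flow and weight by its period:
  t   CF        PV=CF/(1+0.05725)^t    t·PV
  1         1.25         1.1823         1.1823
  2         1.25         1.1183         2.2366
  3         1.25         1.0577         3.1732
  4     1,001.25       801.3676     3,205.4702
  Σ                    804.7259     3,212.0623
Price P = Σ PV = 804.7259.
Macaulay duration = Σ(t·PV) / P = 3,212.0623 / 804.7259 = 3.99150 half-year periods.
In years: 3.99150 / 2 = 1.99575 years.

1.9957 years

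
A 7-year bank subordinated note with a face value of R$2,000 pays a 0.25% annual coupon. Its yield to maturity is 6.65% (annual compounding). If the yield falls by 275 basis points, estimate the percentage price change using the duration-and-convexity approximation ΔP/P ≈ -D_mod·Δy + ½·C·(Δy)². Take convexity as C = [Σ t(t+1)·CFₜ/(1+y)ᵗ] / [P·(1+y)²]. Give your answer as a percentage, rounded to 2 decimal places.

+19.71%

With y = 0.0665:
  t   CF        PV=CF/(1+0.0665)^t    t·PV        t(t+1)·PV
  1         5.00         4.6882         4.6882           9.3765
  2         5.00         4.3959         8.7918          26.3754
  3         5.00         4.1218        12.3654          49.4617
  4         5.00         3.8648        15.4592          77.2959
  5         5.00         3.6238        18.1191         108.7144
  6         5.00         3.3979        20.3871         142.7099
  7     2,005.00     1,277.5807     8,943.0652      71,544.5218
  Σ                  1,301.6732     9,022.8761      71,958.4556
P = 1,301.6732; D_Mac = 6.93175 yrs; D_mod = 6.49953 yrs; C = 48.60245.
Duration effect: -6.49953 × (-0.0275) = +0.178737
Convexity effect: 0.5 × 48.60245 × (-0.0275)² = +0.0183778
ΔP/P ≈ +0.178737 + 0.0183778 = +0.197115 = +19.7115%.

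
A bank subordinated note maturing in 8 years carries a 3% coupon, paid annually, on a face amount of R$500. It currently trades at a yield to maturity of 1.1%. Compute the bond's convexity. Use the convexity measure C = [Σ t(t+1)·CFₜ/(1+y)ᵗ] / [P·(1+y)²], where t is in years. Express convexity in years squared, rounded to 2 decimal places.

62.13

With y = 0.011:
  t   CF        PV=CF/(1+0.011)^t    t·PV        t(t+1)·PV
  1        15.00        14.8368        14.8368          29.6736
  2        15.00        14.6754        29.3507          88.0522
  3        15.00        14.5157        43.5471         174.1883
  4        15.00        14.3578        57.4310         287.1552
  5        15.00        14.2015        71.0077         426.0462
  6        15.00        14.0470        84.2821         589.9750
  7        15.00        13.8942        97.2593         778.0745
  8       515.00       471.8435     3,774.7481      33,972.7326
  Σ                    572.3719     4,172.4629      36,345.8976
P = 572.3719.
Convexity = Σ t(t+1)·PV / [P·(1+y)²] = 36,345.8976 / (572.3719 × 1.022121) = 62.12620.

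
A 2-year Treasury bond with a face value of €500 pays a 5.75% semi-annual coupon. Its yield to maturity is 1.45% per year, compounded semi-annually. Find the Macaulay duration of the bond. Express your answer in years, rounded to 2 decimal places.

1.92 years

Periodic yield y = 0.00725. Discount each cash flow and weight by its period:
  t   CF        PV=CF/(1+0.00725)^t    t·PV
  1       14.375        14.2715        14.2715
  2       14.375        14.1688        28.3376
  3       14.375        14.0668        42.2005
  4      514.375       499.7246     1,998.8985
  Σ                    542.2318     2,083.7081
Price P = Σ PV = 542.2318.
Macaulay duration = Σ(t·PV) / P = 2,083.7081 / 542.2318 = 3.84284 half-year periods.
In years: 3.84284 / 2 = 1.92142 years.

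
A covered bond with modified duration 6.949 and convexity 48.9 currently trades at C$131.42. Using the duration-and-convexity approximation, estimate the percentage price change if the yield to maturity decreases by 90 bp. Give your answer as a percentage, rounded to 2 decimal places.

Duration effect: -D_mod·Δy = -6.949 × (-0.009) = +0.062541
Convexity effect: ½·C·(Δy)² = 0.5 × 48.9 × (-0.009)² = +0.00198045
ΔP/P ≈ +0.062541 + 0.00198045 = +0.06452145
= +6.452145%.

+6.45%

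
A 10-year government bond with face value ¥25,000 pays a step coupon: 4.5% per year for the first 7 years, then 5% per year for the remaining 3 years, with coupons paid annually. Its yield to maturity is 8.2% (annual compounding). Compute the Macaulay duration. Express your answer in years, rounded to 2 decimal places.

Periodic yield y = 0.082. Discount each cash flow and weight by its year:
  t   CF        PV=CF/(1+0.082)^t    t·PV
  1     1,125.00     1,039.7412     1,039.7412
  2     1,125.00       960.9438     1,921.8877
  3     1,125.00       888.1181     2,664.3544
  4     1,125.00       820.8116     3,283.2464
  5     1,125.00       758.6059     3,793.0295
  6     1,125.00       701.1145     4,206.6871
  7     1,125.00       647.9801     4,535.8610
  8     1,250.00       665.4140     5,323.3119
  9     1,250.00       614.9852     5,534.8668
  10   26,250.00    11,935.9420   119,359.4201
  Σ                 19,033.6565   151,662.4061
Price P = Σ PV = 19,033.6565.
Macaulay duration = Σ(t·PV) / P = 151,662.4061 / 19,033.6565 = 7.96812 years.

7.97 years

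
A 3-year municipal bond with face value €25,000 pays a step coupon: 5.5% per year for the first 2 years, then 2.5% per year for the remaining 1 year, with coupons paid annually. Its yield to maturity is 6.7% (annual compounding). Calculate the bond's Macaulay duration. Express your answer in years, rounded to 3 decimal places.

2.840 years

Periodic yield y = 0.067. Discount each cash flow and weight by its year:
  t   CF        PV=CF/(1+0.067)^t    t·PV
  1     1,375.00     1,288.6598     1,288.6598
  2     1,375.00     1,207.7411     2,415.4823
  3    25,625.00    21,094.5670    63,283.7011
  Σ                 23,590.9680    66,987.8432
Price P = Σ PV = 23,590.9680.
Macaulay duration = Σ(t·PV) / P = 66,987.8432 / 23,590.9680 = 2.83955 years.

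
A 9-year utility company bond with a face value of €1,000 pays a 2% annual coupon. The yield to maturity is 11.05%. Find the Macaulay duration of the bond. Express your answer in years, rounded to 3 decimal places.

Periodic yield y = 0.1105. Discount each cash flow and weight by its year:
  t   CF        PV=CF/(1+0.1105)^t    t·PV
  1        20.00        18.0099        18.0099
  2        20.00        16.2178        32.4357
  3        20.00        14.6041        43.8123
  4        20.00        13.1509        52.6036
  5        20.00        11.8423        59.2117
  6        20.00        10.6640        63.9838
  7        20.00         9.6028        67.2199
  8        20.00         8.6473        69.1786
  9     1,020.00       397.1304     3,574.1734
  Σ                    499.8696     3,980.6288
Price P = Σ PV = 499.8696.
Macaulay duration = Σ(t·PV) / P = 3,980.6288 / 499.8696 = 7.96333 years.

7.963 years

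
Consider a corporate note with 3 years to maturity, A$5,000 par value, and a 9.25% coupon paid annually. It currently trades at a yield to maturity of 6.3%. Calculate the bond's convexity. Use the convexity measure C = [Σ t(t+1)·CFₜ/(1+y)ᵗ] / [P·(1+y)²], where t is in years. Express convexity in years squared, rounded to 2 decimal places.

9.50

With y = 0.063:
  t   CF        PV=CF/(1+0.063)^t    t·PV        t(t+1)·PV
  1       462.50       435.0894       435.0894         870.1787
  2       462.50       409.3033       818.6065       2,455.8196
  3     5,462.50     4,547.6984    13,643.0952      54,572.3810
  Σ                  5,392.0910    14,896.7911      57,898.3793
P = 5,392.0910.
Convexity = Σ t(t+1)·PV / [P·(1+y)²] = 57,898.3793 / (5,392.0910 × 1.129969) = 9.50260.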